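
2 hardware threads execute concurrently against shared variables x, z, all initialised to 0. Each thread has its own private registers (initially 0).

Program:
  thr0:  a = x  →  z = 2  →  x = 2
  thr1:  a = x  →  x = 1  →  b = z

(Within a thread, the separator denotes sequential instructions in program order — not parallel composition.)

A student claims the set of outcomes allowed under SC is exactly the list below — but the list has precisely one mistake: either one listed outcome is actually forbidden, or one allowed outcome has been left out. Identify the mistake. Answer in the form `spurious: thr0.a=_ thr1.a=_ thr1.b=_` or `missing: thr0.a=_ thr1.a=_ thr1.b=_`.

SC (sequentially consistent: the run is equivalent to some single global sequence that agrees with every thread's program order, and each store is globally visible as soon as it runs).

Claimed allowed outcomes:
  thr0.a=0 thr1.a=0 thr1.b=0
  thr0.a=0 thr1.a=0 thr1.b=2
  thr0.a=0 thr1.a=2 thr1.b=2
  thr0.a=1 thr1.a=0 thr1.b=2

outcome vector order: (thr0.a,thr1.a,thr1.b)
SC: 5 outcomes — {000 002 022 100 102}
SC∖claimed = {100}

missing: thr0.a=1 thr1.a=0 thr1.b=0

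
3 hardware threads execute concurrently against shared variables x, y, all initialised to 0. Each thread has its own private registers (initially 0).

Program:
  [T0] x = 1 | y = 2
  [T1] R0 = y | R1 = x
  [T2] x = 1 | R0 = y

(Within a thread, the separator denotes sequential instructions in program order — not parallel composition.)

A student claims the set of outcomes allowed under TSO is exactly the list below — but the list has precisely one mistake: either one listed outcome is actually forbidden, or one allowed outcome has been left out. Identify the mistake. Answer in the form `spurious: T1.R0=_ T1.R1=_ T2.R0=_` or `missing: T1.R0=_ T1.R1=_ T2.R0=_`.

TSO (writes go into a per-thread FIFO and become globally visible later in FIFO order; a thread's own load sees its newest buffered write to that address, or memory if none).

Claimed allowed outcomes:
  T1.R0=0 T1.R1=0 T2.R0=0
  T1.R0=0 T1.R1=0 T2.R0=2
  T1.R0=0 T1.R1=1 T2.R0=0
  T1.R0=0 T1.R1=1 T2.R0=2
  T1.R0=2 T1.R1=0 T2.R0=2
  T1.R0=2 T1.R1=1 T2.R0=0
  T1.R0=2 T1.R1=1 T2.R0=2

outcome vector order: (T1.R0,T1.R1,T2.R0)
TSO (6): (0,0,0), (0,0,2), (0,1,0), (0,1,2), (2,1,0), (2,1,2)
claimed∖TSO = {(2,0,2)}

spurious: T1.R0=2 T1.R1=0 T2.R0=2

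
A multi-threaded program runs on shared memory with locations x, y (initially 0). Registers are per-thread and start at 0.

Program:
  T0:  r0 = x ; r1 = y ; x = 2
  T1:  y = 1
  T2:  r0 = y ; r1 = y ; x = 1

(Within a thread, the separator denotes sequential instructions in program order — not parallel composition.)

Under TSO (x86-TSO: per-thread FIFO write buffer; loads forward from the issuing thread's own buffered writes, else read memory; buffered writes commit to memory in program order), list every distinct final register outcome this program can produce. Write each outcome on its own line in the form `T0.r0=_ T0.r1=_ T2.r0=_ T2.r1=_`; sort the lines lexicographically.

T0.r0=0 T0.r1=0 T2.r0=0 T2.r1=0
T0.r0=0 T0.r1=0 T2.r0=0 T2.r1=1
T0.r0=0 T0.r1=0 T2.r0=1 T2.r1=1
T0.r0=0 T0.r1=1 T2.r0=0 T2.r1=0
T0.r0=0 T0.r1=1 T2.r0=0 T2.r1=1
T0.r0=0 T0.r1=1 T2.r0=1 T2.r1=1
T0.r0=1 T0.r1=0 T2.r0=0 T2.r1=0
T0.r0=1 T0.r1=1 T2.r0=0 T2.r1=0
T0.r0=1 T0.r1=1 T2.r0=0 T2.r1=1
T0.r0=1 T0.r1=1 T2.r0=1 T2.r1=1

outcome vector order: (T0.r0,T0.r1,T2.r0,T2.r1)
|TSO outcomes| = 10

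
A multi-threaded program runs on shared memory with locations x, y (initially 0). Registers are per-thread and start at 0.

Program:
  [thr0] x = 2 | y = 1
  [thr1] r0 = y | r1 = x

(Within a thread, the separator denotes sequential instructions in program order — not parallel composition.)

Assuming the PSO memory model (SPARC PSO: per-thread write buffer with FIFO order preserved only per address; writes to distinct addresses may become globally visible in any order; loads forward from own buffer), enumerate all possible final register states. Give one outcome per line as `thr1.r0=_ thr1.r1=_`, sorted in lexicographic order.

outcome vector order: (thr1.r0,thr1.r1)
|PSO outcomes| = 4

thr1.r0=0 thr1.r1=0
thr1.r0=0 thr1.r1=2
thr1.r0=1 thr1.r1=0
thr1.r0=1 thr1.r1=2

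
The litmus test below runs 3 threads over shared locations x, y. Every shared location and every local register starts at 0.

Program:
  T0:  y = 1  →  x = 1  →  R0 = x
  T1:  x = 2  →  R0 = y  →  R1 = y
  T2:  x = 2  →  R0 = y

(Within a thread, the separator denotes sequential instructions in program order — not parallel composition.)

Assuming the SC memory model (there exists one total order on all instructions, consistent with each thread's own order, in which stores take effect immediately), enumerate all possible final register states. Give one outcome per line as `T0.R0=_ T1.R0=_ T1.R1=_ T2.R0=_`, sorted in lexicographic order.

outcome vector order: (T0.R0,T1.R0,T1.R1,T2.R0)
|SC outcomes| = 10

T0.R0=1 T1.R0=0 T1.R1=0 T2.R0=0
T0.R0=1 T1.R0=0 T1.R1=0 T2.R0=1
T0.R0=1 T1.R0=0 T1.R1=1 T2.R0=0
T0.R0=1 T1.R0=0 T1.R1=1 T2.R0=1
T0.R0=1 T1.R0=1 T1.R1=1 T2.R0=0
T0.R0=1 T1.R0=1 T1.R1=1 T2.R0=1
T0.R0=2 T1.R0=0 T1.R1=0 T2.R0=1
T0.R0=2 T1.R0=0 T1.R1=1 T2.R0=1
T0.R0=2 T1.R0=1 T1.R1=1 T2.R0=0
T0.R0=2 T1.R0=1 T1.R1=1 T2.R0=1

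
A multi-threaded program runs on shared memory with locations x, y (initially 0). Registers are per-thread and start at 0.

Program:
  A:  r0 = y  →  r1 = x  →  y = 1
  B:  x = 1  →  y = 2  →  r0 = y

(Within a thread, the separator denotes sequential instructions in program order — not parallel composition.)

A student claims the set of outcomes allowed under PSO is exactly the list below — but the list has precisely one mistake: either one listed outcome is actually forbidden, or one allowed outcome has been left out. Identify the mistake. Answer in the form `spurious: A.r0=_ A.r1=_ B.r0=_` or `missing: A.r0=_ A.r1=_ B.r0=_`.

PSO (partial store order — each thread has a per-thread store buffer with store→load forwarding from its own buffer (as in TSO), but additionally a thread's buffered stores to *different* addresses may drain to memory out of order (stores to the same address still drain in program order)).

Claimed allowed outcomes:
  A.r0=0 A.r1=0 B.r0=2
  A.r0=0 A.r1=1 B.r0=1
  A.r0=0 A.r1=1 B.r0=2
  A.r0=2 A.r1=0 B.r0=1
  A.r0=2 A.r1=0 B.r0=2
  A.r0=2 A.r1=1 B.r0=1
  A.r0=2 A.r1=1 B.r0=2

missing: A.r0=0 A.r1=0 B.r0=1

outcome vector order: (A.r0,A.r1,B.r0)
PSO (8): 001 002 011 012 201 202 211 212
PSO∖claimed = {001}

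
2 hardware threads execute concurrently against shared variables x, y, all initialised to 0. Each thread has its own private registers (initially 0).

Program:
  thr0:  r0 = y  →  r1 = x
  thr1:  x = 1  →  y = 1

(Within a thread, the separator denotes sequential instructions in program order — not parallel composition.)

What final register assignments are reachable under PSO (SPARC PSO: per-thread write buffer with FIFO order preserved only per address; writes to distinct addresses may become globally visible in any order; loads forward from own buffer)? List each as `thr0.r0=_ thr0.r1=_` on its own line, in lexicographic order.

thr0.r0=0 thr0.r1=0
thr0.r0=0 thr0.r1=1
thr0.r0=1 thr0.r1=0
thr0.r0=1 thr0.r1=1

outcome vector order: (thr0.r0,thr0.r1)
|PSO outcomes| = 4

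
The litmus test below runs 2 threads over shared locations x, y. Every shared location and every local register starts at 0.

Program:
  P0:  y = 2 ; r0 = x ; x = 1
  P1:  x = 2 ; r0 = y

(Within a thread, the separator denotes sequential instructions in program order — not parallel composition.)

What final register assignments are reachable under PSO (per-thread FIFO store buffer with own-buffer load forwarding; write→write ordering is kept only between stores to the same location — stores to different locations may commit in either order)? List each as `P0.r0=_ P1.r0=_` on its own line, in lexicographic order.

P0.r0=0 P1.r0=0
P0.r0=0 P1.r0=2
P0.r0=2 P1.r0=0
P0.r0=2 P1.r0=2

outcome vector order: (P0.r0,P1.r0)
|PSO outcomes| = 4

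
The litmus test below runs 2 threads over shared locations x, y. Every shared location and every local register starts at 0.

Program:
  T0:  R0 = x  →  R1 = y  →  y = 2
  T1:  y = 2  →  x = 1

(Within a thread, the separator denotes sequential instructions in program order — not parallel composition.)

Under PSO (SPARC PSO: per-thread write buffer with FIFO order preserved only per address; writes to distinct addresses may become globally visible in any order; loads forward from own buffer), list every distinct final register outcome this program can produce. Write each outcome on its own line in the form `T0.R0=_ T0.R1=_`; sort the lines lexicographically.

T0.R0=0 T0.R1=0
T0.R0=0 T0.R1=2
T0.R0=1 T0.R1=0
T0.R0=1 T0.R1=2

outcome vector order: (T0.R0,T0.R1)
|PSO outcomes| = 4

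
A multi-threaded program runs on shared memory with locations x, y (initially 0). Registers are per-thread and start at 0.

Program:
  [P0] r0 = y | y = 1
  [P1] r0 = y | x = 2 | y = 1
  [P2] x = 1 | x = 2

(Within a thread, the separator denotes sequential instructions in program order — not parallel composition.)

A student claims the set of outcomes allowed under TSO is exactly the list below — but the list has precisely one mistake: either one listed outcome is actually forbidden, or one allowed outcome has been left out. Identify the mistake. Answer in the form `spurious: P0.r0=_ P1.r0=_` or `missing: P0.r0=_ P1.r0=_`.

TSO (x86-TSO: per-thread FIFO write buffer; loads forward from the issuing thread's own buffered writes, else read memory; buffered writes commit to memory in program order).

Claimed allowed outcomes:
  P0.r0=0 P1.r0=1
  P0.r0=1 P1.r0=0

outcome vector order: (P0.r0,P1.r0)
TSO: 3 outcomes — {(0,0) (0,1) (1,0)}
TSO∖claimed = {(0,0)}

missing: P0.r0=0 P1.r0=0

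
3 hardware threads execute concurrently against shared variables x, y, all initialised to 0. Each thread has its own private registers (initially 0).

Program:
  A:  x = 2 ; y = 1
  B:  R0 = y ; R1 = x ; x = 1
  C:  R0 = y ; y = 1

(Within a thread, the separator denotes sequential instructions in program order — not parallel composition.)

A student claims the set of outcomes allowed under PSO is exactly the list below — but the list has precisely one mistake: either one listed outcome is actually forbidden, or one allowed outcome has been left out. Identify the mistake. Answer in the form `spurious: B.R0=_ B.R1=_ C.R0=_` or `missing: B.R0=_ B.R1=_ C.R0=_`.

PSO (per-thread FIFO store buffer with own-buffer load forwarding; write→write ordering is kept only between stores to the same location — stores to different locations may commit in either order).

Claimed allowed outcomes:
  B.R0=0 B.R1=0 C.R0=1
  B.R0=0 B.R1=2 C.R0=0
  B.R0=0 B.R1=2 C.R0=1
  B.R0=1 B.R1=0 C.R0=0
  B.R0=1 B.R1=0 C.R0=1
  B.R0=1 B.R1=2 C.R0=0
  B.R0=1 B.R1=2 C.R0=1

missing: B.R0=0 B.R1=0 C.R0=0

outcome vector order: (B.R0,B.R1,C.R0)
PSO (8): 000 001 020 021 100 101 120 121
PSO∖claimed = {000}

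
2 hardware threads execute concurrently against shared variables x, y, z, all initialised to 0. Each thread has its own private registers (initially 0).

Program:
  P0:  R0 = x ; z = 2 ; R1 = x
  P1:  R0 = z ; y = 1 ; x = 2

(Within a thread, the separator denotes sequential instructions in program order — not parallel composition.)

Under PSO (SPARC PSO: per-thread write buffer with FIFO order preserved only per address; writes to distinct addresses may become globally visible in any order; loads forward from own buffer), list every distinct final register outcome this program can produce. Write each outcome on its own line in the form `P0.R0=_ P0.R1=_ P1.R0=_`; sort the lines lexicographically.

outcome vector order: (P0.R0,P0.R1,P1.R0)
|PSO outcomes| = 5

P0.R0=0 P0.R1=0 P1.R0=0
P0.R0=0 P0.R1=0 P1.R0=2
P0.R0=0 P0.R1=2 P1.R0=0
P0.R0=0 P0.R1=2 P1.R0=2
P0.R0=2 P0.R1=2 P1.R0=0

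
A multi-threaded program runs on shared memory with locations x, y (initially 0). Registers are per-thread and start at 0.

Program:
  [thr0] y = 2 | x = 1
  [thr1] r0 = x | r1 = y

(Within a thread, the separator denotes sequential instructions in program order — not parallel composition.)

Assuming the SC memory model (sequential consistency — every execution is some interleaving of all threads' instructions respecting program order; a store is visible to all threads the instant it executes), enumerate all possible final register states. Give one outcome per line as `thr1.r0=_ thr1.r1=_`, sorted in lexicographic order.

thr1.r0=0 thr1.r1=0
thr1.r0=0 thr1.r1=2
thr1.r0=1 thr1.r1=2

outcome vector order: (thr1.r0,thr1.r1)
|SC outcomes| = 3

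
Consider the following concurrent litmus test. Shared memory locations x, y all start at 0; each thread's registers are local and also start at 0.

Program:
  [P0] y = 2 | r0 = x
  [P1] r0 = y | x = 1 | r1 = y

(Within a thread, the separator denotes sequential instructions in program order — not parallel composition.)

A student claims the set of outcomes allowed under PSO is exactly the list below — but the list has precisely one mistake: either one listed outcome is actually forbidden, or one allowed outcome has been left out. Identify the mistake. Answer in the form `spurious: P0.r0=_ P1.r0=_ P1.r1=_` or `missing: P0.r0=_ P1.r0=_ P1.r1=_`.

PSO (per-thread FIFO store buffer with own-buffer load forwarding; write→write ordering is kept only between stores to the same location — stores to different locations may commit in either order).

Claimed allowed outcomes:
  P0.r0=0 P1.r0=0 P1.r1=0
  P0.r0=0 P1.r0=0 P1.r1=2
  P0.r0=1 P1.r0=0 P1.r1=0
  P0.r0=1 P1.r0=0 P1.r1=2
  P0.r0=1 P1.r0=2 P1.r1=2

missing: P0.r0=0 P1.r0=2 P1.r1=2

outcome vector order: (P0.r0,P1.r0,P1.r1)
under PSO → <0 0 0> <0 0 2> <0 2 2> <1 0 0> <1 0 2> <1 2 2>
PSO∖claimed = {<0 2 2>}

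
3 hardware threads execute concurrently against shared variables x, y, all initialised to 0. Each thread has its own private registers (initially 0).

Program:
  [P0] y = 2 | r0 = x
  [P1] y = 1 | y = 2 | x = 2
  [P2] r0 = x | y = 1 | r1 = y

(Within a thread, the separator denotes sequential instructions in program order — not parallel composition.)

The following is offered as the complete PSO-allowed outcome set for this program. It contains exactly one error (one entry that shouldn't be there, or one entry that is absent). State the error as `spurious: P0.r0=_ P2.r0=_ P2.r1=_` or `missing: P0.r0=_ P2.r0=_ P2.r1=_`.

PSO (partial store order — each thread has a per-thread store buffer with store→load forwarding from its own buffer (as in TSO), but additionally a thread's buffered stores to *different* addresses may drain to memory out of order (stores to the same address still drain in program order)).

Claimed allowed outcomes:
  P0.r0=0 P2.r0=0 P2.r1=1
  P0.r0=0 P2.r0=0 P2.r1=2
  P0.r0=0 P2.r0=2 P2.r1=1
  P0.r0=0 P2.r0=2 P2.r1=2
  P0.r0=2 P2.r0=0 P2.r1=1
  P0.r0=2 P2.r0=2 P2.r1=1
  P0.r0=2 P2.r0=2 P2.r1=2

missing: P0.r0=2 P2.r0=0 P2.r1=2

outcome vector order: (P0.r0,P2.r0,P2.r1)
PSO: 8 outcomes — {001; 002; 021; 022; 201; 202; 221; 222}
PSO∖claimed = {202}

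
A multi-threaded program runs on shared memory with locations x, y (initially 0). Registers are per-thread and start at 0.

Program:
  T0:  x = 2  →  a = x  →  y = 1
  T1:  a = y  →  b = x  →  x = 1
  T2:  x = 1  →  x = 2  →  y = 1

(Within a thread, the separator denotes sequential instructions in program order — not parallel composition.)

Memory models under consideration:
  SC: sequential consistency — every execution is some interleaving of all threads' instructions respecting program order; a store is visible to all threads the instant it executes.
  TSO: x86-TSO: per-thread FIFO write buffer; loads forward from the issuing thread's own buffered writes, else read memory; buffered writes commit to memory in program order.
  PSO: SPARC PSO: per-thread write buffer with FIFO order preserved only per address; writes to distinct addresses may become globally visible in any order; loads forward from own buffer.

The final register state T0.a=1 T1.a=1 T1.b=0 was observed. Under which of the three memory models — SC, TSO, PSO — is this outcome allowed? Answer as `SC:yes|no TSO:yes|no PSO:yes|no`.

SC:no TSO:no PSO:yes

outcome vector order: (T0.a,T1.a,T1.b)
SC: 10 outcomes — {100; 101; 102; 111; 112; 200; 201; 202; 211; 212}
TSO: 10 outcomes — {100; 101; 102; 111; 112; 200; 201; 202; 211; 212}
PSO: 12 outcomes — {100; 101; 102; 110; 111; 112; 200; 201; 202; 210; 211; 212}
target 110 ∈ {PSO}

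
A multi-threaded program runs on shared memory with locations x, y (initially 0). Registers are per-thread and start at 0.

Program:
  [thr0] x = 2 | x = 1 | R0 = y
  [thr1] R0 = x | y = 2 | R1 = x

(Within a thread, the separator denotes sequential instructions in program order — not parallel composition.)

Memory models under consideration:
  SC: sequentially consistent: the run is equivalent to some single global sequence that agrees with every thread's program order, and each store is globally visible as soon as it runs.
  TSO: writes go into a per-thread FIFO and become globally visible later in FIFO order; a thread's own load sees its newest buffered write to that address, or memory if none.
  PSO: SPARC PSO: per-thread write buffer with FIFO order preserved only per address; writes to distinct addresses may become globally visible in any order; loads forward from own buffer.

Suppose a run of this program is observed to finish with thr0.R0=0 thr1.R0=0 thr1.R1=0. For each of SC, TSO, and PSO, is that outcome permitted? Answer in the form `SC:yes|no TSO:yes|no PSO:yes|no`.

SC:no TSO:yes PSO:yes

outcome vector order: (thr0.R0,thr1.R0,thr1.R1)
[SC] allowed = {0/0/1 0/1/1 0/2/1 2/0/0 2/0/1 2/0/2 2/1/1 2/2/1 2/2/2}
[TSO] allowed = {0/0/0 0/0/1 0/0/2 0/1/1 0/2/1 0/2/2 2/0/0 2/0/1 2/0/2 2/1/1 2/2/1 2/2/2}
[PSO] allowed = {0/0/0 0/0/1 0/0/2 0/1/1 0/2/1 0/2/2 2/0/0 2/0/1 2/0/2 2/1/1 2/2/1 2/2/2}
target 0/0/0 ∈ {TSO,PSO}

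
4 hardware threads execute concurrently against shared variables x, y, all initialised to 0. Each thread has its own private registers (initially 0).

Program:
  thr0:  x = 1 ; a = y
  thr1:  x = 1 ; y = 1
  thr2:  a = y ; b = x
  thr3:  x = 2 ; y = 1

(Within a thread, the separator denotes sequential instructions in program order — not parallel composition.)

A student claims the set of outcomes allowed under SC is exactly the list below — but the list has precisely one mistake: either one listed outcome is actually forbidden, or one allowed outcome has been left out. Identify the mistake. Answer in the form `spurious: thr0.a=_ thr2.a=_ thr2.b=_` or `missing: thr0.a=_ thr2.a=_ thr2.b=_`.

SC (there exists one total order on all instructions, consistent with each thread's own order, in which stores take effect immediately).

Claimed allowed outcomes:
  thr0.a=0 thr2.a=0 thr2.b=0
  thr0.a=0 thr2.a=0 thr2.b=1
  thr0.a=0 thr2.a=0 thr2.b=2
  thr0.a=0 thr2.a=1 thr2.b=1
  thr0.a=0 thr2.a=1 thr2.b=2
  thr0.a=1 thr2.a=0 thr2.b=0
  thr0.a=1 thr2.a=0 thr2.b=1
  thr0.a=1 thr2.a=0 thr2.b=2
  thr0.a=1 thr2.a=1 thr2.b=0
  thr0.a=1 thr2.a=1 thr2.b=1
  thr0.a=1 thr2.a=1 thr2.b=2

spurious: thr0.a=1 thr2.a=1 thr2.b=0

outcome vector order: (thr0.a,thr2.a,thr2.b)
under SC → 0/0/0; 0/0/1; 0/0/2; 0/1/1; 0/1/2; 1/0/0; 1/0/1; 1/0/2; 1/1/1; 1/1/2
claimed∖SC = {1/1/0}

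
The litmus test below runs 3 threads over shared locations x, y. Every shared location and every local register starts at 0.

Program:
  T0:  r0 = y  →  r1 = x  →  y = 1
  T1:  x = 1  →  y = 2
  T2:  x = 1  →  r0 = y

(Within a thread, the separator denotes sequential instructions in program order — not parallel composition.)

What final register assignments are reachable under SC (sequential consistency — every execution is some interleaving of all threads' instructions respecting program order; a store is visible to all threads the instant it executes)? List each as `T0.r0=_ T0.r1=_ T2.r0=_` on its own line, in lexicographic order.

T0.r0=0 T0.r1=0 T2.r0=0
T0.r0=0 T0.r1=0 T2.r0=1
T0.r0=0 T0.r1=0 T2.r0=2
T0.r0=0 T0.r1=1 T2.r0=0
T0.r0=0 T0.r1=1 T2.r0=1
T0.r0=0 T0.r1=1 T2.r0=2
T0.r0=2 T0.r1=1 T2.r0=0
T0.r0=2 T0.r1=1 T2.r0=1
T0.r0=2 T0.r1=1 T2.r0=2

outcome vector order: (T0.r0,T0.r1,T2.r0)
|SC outcomes| = 9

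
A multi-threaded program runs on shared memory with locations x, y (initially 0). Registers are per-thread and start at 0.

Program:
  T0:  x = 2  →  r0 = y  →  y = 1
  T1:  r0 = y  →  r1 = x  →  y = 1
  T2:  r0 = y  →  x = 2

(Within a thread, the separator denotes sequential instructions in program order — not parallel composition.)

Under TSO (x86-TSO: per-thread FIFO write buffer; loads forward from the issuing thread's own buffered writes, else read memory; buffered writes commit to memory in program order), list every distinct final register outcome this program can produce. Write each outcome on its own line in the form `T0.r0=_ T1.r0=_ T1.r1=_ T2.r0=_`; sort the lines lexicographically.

T0.r0=0 T1.r0=0 T1.r1=0 T2.r0=0
T0.r0=0 T1.r0=0 T1.r1=0 T2.r0=1
T0.r0=0 T1.r0=0 T1.r1=2 T2.r0=0
T0.r0=0 T1.r0=0 T1.r1=2 T2.r0=1
T0.r0=0 T1.r0=1 T1.r1=2 T2.r0=0
T0.r0=0 T1.r0=1 T1.r1=2 T2.r0=1
T0.r0=1 T1.r0=0 T1.r1=0 T2.r0=0
T0.r0=1 T1.r0=0 T1.r1=0 T2.r0=1
T0.r0=1 T1.r0=0 T1.r1=2 T2.r0=0
T0.r0=1 T1.r0=0 T1.r1=2 T2.r0=1

outcome vector order: (T0.r0,T1.r0,T1.r1,T2.r0)
|TSO outcomes| = 10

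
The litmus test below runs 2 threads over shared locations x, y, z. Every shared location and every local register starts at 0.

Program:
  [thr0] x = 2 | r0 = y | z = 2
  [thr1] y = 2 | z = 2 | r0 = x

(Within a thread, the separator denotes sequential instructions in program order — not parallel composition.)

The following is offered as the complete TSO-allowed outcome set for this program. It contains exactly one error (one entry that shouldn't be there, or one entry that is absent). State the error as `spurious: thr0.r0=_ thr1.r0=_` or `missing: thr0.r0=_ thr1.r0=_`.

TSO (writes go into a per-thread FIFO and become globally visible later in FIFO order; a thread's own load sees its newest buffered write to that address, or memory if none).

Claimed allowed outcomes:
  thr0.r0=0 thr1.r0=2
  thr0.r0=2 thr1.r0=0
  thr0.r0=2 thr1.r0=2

outcome vector order: (thr0.r0,thr1.r0)
[TSO] allowed = {<0 0>, <0 2>, <2 0>, <2 2>}
TSO∖claimed = {<0 0>}

missing: thr0.r0=0 thr1.r0=0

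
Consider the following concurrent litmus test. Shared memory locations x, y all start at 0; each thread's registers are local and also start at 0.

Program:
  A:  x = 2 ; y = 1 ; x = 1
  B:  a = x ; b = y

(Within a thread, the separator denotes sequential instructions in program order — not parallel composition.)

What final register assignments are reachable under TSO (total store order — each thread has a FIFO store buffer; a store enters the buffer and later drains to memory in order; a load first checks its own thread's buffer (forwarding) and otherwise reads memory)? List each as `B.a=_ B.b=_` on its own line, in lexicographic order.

outcome vector order: (B.a,B.b)
|TSO outcomes| = 5

B.a=0 B.b=0
B.a=0 B.b=1
B.a=1 B.b=1
B.a=2 B.b=0
B.a=2 B.b=1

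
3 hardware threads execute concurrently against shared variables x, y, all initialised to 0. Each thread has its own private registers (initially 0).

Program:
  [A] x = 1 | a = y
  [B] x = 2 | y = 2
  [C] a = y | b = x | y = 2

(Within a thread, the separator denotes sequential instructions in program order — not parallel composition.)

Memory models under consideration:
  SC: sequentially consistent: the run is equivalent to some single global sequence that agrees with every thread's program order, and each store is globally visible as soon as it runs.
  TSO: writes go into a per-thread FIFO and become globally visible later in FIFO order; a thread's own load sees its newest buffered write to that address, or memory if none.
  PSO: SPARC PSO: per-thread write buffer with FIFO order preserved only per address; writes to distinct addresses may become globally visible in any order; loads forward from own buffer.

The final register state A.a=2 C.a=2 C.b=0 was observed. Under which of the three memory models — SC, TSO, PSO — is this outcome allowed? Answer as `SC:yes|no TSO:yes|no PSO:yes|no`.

SC:no TSO:no PSO:yes

outcome vector order: (A.a,C.a,C.b)
SC (10): 0/0/0, 0/0/1, 0/0/2, 0/2/1, 0/2/2, 2/0/0, 2/0/1, 2/0/2, 2/2/1, 2/2/2
TSO (10): 0/0/0, 0/0/1, 0/0/2, 0/2/1, 0/2/2, 2/0/0, 2/0/1, 2/0/2, 2/2/1, 2/2/2
PSO (12): 0/0/0, 0/0/1, 0/0/2, 0/2/0, 0/2/1, 0/2/2, 2/0/0, 2/0/1, 2/0/2, 2/2/0, 2/2/1, 2/2/2
target 2/2/0 ∈ {PSO}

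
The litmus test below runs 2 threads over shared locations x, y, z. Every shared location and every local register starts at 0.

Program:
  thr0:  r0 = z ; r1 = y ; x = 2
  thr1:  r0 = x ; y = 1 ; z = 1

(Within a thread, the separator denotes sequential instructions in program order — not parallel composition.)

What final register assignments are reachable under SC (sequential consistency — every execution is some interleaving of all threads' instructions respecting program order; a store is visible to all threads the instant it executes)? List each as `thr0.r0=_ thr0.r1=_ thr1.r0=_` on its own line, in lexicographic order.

thr0.r0=0 thr0.r1=0 thr1.r0=0
thr0.r0=0 thr0.r1=0 thr1.r0=2
thr0.r0=0 thr0.r1=1 thr1.r0=0
thr0.r0=1 thr0.r1=1 thr1.r0=0

outcome vector order: (thr0.r0,thr0.r1,thr1.r0)
|SC outcomes| = 4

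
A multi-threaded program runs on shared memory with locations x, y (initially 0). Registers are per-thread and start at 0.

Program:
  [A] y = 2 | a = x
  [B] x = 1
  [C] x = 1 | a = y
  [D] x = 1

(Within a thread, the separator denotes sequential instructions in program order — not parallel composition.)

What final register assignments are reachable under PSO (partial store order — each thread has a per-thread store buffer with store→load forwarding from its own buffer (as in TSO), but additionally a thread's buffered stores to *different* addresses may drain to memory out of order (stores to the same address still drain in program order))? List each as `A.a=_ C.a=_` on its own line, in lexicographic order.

outcome vector order: (A.a,C.a)
|PSO outcomes| = 4

A.a=0 C.a=0
A.a=0 C.a=2
A.a=1 C.a=0
A.a=1 C.a=2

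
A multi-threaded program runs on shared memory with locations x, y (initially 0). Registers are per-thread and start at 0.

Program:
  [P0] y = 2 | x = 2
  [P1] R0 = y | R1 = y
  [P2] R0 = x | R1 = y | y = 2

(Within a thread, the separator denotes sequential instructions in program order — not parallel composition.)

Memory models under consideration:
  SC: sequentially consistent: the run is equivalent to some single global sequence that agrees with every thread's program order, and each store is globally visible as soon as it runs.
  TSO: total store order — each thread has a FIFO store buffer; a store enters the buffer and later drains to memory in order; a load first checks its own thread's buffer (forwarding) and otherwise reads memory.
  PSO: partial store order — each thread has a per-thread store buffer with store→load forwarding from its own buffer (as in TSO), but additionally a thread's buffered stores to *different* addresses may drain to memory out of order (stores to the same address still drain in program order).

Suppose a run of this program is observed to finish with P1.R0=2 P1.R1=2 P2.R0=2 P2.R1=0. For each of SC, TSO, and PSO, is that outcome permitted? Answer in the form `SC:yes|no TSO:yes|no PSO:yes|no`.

SC:no TSO:no PSO:yes

outcome vector order: (P1.R0,P1.R1,P2.R0,P2.R1)
under SC → <0 0 0 0>, <0 0 0 2>, <0 0 2 2>, <0 2 0 0>, <0 2 0 2>, <0 2 2 2>, <2 2 0 0>, <2 2 0 2>, <2 2 2 2>
under TSO → <0 0 0 0>, <0 0 0 2>, <0 0 2 2>, <0 2 0 0>, <0 2 0 2>, <0 2 2 2>, <2 2 0 0>, <2 2 0 2>, <2 2 2 2>
under PSO → <0 0 0 0>, <0 0 0 2>, <0 0 2 0>, <0 0 2 2>, <0 2 0 0>, <0 2 0 2>, <0 2 2 0>, <0 2 2 2>, <2 2 0 0>, <2 2 0 2>, <2 2 2 0>, <2 2 2 2>
target <2 2 2 0> ∈ {PSO}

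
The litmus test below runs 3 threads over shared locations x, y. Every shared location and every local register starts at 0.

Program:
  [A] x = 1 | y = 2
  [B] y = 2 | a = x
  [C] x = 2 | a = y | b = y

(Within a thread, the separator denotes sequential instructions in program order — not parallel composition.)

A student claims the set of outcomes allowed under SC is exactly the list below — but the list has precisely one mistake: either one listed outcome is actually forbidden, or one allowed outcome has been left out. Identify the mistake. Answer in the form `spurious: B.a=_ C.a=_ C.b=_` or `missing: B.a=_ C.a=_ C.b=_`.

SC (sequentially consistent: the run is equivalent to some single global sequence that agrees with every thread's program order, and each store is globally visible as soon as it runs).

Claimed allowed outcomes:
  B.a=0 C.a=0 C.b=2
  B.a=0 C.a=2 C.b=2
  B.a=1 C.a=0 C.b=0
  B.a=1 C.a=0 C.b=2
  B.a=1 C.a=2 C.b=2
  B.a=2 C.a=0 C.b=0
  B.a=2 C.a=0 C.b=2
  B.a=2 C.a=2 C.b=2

spurious: B.a=0 C.a=0 C.b=2

outcome vector order: (B.a,C.a,C.b)
[SC] allowed = {0/2/2 1/0/0 1/0/2 1/2/2 2/0/0 2/0/2 2/2/2}
claimed∖SC = {0/0/2}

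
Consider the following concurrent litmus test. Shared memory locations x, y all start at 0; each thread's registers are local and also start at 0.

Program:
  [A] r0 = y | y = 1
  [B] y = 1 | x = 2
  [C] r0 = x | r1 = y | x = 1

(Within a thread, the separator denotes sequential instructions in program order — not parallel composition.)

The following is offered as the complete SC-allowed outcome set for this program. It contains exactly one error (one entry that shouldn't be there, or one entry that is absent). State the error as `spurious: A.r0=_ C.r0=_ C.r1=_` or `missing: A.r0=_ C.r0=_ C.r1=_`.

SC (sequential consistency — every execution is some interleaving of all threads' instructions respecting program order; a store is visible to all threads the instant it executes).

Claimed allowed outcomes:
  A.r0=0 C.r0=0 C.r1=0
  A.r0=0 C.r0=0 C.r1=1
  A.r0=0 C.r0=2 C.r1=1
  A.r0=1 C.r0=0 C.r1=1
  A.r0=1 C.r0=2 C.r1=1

outcome vector order: (A.r0,C.r0,C.r1)
under SC → (0,0,0); (0,0,1); (0,2,1); (1,0,0); (1,0,1); (1,2,1)
SC∖claimed = {(1,0,0)}

missing: A.r0=1 C.r0=0 C.r1=0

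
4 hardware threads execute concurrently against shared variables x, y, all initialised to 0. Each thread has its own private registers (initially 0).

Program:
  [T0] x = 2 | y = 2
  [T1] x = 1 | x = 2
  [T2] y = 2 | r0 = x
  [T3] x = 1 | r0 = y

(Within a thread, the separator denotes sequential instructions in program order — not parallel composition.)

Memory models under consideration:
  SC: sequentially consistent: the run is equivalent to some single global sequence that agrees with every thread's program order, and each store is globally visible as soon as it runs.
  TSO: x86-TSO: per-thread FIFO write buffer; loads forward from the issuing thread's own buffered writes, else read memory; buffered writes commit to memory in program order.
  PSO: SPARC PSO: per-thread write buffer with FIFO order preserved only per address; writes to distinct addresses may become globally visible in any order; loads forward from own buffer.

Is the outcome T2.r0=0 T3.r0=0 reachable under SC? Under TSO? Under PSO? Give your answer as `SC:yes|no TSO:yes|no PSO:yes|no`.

SC:no TSO:yes PSO:yes

outcome vector order: (T2.r0,T3.r0)
SC: 5 outcomes — {(0,2) (1,0) (1,2) (2,0) (2,2)}
TSO: 6 outcomes — {(0,0) (0,2) (1,0) (1,2) (2,0) (2,2)}
PSO: 6 outcomes — {(0,0) (0,2) (1,0) (1,2) (2,0) (2,2)}
target (0,0) ∈ {TSO,PSO}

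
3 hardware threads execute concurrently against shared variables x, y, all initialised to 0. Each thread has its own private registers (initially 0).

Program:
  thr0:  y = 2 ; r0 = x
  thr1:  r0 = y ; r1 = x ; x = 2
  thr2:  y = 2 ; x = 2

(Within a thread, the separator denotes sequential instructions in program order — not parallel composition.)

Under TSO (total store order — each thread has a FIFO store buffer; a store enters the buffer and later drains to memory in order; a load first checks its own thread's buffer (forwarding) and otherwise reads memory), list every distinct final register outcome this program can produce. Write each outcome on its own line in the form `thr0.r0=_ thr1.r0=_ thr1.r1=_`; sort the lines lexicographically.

outcome vector order: (thr0.r0,thr1.r0,thr1.r1)
|TSO outcomes| = 8

thr0.r0=0 thr1.r0=0 thr1.r1=0
thr0.r0=0 thr1.r0=0 thr1.r1=2
thr0.r0=0 thr1.r0=2 thr1.r1=0
thr0.r0=0 thr1.r0=2 thr1.r1=2
thr0.r0=2 thr1.r0=0 thr1.r1=0
thr0.r0=2 thr1.r0=0 thr1.r1=2
thr0.r0=2 thr1.r0=2 thr1.r1=0
thr0.r0=2 thr1.r0=2 thr1.r1=2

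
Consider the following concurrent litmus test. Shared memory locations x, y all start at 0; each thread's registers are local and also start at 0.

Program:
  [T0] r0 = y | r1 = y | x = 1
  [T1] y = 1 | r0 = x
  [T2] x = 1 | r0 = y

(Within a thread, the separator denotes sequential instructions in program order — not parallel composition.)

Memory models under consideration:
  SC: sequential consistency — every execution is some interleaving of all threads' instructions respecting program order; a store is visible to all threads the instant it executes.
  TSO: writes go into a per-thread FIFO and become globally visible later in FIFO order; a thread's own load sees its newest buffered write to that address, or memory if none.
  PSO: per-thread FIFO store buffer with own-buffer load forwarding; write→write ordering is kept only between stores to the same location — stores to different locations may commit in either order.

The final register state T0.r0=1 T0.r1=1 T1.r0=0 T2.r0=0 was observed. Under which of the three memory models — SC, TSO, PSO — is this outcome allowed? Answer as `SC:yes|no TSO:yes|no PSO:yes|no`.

outcome vector order: (T0.r0,T0.r1,T1.r0,T2.r0)
SC: 9 outcomes — {0001 0010 0011 0101 0110 0111 1101 1110 1111}
TSO: 12 outcomes — {0000 0001 0010 0011 0100 0101 0110 0111 1100 1101 1110 1111}
PSO: 12 outcomes — {0000 0001 0010 0011 0100 0101 0110 0111 1100 1101 1110 1111}
target 1100 ∈ {TSO,PSO}

SC:no TSO:yes PSO:yes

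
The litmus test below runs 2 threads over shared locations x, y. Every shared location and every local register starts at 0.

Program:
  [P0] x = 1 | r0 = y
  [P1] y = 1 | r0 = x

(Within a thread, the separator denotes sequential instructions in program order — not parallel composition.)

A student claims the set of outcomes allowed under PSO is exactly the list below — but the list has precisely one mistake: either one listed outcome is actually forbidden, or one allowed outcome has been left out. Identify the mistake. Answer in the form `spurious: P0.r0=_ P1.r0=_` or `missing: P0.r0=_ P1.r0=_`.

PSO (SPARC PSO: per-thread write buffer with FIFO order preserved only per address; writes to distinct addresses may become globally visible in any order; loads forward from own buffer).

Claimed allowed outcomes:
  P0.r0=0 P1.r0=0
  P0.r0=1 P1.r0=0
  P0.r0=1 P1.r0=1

outcome vector order: (P0.r0,P1.r0)
under PSO → (0,0) (0,1) (1,0) (1,1)
PSO∖claimed = {(0,1)}

missing: P0.r0=0 P1.r0=1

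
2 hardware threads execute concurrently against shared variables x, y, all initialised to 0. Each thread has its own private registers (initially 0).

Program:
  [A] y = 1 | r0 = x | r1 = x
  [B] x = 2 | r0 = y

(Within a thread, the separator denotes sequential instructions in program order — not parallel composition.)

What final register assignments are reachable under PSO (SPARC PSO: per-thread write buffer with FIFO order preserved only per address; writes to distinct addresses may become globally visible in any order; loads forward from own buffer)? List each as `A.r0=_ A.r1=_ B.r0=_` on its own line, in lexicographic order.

outcome vector order: (A.r0,A.r1,B.r0)
|PSO outcomes| = 6

A.r0=0 A.r1=0 B.r0=0
A.r0=0 A.r1=0 B.r0=1
A.r0=0 A.r1=2 B.r0=0
A.r0=0 A.r1=2 B.r0=1
A.r0=2 A.r1=2 B.r0=0
A.r0=2 A.r1=2 B.r0=1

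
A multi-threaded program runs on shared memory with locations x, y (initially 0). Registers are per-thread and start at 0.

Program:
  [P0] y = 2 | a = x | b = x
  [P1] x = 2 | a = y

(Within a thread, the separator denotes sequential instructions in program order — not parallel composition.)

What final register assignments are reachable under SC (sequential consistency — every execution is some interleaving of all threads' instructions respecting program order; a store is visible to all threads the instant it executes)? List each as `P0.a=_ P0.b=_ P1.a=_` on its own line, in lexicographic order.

outcome vector order: (P0.a,P0.b,P1.a)
|SC outcomes| = 4

P0.a=0 P0.b=0 P1.a=2
P0.a=0 P0.b=2 P1.a=2
P0.a=2 P0.b=2 P1.a=0
P0.a=2 P0.b=2 P1.a=2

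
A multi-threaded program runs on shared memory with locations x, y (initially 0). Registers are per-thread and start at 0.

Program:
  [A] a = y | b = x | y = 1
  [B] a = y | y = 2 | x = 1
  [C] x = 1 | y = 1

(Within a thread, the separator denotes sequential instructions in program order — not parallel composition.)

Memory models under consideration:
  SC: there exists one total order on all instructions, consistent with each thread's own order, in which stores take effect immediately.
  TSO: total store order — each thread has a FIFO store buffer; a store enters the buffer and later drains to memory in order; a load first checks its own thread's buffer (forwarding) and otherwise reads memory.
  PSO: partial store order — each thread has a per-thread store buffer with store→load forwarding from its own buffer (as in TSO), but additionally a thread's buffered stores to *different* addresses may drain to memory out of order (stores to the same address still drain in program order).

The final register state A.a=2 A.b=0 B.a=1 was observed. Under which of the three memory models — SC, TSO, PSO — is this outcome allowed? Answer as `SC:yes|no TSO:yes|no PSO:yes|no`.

outcome vector order: (A.a,A.b,B.a)
[SC] allowed = {0/0/0, 0/0/1, 0/1/0, 0/1/1, 1/1/0, 1/1/1, 2/0/0, 2/1/0, 2/1/1}
[TSO] allowed = {0/0/0, 0/0/1, 0/1/0, 0/1/1, 1/1/0, 1/1/1, 2/0/0, 2/1/0, 2/1/1}
[PSO] allowed = {0/0/0, 0/0/1, 0/1/0, 0/1/1, 1/0/0, 1/0/1, 1/1/0, 1/1/1, 2/0/0, 2/0/1, 2/1/0, 2/1/1}
target 2/0/1 ∈ {PSO}

SC:no TSO:no PSO:yes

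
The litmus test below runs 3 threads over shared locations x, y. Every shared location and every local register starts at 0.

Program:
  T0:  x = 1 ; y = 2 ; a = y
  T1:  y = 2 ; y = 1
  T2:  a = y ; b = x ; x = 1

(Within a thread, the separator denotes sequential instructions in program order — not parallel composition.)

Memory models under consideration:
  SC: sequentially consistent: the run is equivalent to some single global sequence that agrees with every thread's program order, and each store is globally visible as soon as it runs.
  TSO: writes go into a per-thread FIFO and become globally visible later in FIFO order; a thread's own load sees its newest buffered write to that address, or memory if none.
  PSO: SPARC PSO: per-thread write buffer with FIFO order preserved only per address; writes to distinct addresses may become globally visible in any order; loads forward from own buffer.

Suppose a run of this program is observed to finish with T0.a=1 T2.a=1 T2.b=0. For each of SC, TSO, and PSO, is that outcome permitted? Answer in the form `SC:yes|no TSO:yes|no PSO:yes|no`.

SC:no TSO:no PSO:yes

outcome vector order: (T0.a,T2.a,T2.b)
[SC] allowed = {1/0/0, 1/0/1, 1/1/1, 1/2/0, 1/2/1, 2/0/0, 2/0/1, 2/1/0, 2/1/1, 2/2/0, 2/2/1}
[TSO] allowed = {1/0/0, 1/0/1, 1/1/1, 1/2/0, 1/2/1, 2/0/0, 2/0/1, 2/1/0, 2/1/1, 2/2/0, 2/2/1}
[PSO] allowed = {1/0/0, 1/0/1, 1/1/0, 1/1/1, 1/2/0, 1/2/1, 2/0/0, 2/0/1, 2/1/0, 2/1/1, 2/2/0, 2/2/1}
target 1/1/0 ∈ {PSO}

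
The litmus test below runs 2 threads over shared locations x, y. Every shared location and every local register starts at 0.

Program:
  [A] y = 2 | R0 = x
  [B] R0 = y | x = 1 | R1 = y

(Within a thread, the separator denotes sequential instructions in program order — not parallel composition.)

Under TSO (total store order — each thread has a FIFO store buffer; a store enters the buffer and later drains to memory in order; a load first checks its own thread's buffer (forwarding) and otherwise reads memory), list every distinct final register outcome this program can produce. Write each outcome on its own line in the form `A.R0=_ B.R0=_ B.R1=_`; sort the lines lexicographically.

A.R0=0 B.R0=0 B.R1=0
A.R0=0 B.R0=0 B.R1=2
A.R0=0 B.R0=2 B.R1=2
A.R0=1 B.R0=0 B.R1=0
A.R0=1 B.R0=0 B.R1=2
A.R0=1 B.R0=2 B.R1=2

outcome vector order: (A.R0,B.R0,B.R1)
|TSO outcomes| = 6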